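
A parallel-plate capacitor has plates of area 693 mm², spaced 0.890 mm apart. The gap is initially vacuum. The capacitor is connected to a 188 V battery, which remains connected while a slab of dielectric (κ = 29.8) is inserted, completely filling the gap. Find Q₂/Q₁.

Q₂/Q₁ ≈ 29.8

Battery connected ⇒ V is held fixed.
C₂ = 29.8 C₁ and Q = CV, so Q₂/Q₁ = C₂/C₁ = 29.8.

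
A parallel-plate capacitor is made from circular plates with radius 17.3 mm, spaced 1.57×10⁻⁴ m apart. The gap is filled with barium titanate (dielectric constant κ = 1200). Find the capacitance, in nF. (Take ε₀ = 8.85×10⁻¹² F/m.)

C ≈ 63.6 nF

A = π(17.3 mm)² = 9.40×10⁻⁴ m².
C = κε₀A/d = 1200 × 8.85×10⁻¹² × 9.40×10⁻⁴ / 1.57×10⁻⁴ = 6.36×10⁻⁸ F.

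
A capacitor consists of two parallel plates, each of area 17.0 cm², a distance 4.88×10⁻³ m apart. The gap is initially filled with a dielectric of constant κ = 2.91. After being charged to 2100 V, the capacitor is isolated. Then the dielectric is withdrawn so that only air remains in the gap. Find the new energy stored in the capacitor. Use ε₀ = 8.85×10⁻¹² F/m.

U ≈ 57.6 μJ

A = 17.0 cm² = 1.70×10⁻³ m².
Initially C₁ = κε₀A/d = 2.91 × 8.85×10⁻¹² × 1.70×10⁻³ / 4.88×10⁻³ = 8.97×10⁻¹² F.
U₁ = 1.98×10⁻⁵ J.
Isolated ⇒ Q is held fixed. C₂ = 0.344 C₁ and U = Q²/(2C), so U₂/U₁ = C₁/C₂ = 2.91.
U₂ = 2.91 × 1.98×10⁻⁵ = 5.76×10⁻⁵ J.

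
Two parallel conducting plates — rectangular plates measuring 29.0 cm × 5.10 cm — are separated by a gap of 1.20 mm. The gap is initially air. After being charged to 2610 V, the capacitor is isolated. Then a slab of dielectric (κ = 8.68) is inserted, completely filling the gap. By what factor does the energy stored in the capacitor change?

Isolated ⇒ Q is held fixed.
C₂ = 8.68 C₁ and U = Q²/(2C), so U₂/U₁ = C₁/C₂ = 0.115.

U₂/U₁ ≈ 0.115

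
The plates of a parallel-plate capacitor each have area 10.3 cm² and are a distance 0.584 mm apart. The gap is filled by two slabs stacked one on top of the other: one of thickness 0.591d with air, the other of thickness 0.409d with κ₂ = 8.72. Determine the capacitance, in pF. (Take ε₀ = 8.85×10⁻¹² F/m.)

C ≈ 24.5 pF

A = 10.3 cm² = 1.03×10⁻³ m².
Stacked slabs ⇒ two capacitors in series, each with the full plate area.
C₁ = κ₁ε₀A/d₁ = 1.00 × 8.85×10⁻¹² × 1.03×10⁻³ / 3.45×10⁻⁴ = 2.64×10⁻¹¹ F.
C₂ = κ₂ε₀A/d₂ = 8.72 × 8.85×10⁻¹² × 1.03×10⁻³ / 2.39×10⁻⁴ = 3.33×10⁻¹⁰ F.
C = (1/C₁ + 1/C₂)⁻¹ = 2.45×10⁻¹¹ F.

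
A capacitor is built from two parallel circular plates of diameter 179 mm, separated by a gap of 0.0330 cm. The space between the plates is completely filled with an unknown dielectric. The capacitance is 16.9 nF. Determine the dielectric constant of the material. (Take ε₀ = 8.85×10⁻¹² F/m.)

A = π(179/2 mm)² = 2.52×10⁻² m².
κ = Cd/(ε₀A) = 1.69×10⁻⁸ × 3.30×10⁻⁴ / (8.85×10⁻¹² × 2.52×10⁻²) = 25.0.

κ ≈ 25.0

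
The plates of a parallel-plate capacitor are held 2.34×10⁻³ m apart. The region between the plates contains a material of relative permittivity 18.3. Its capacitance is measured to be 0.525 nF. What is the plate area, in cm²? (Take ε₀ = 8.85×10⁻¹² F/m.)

A ≈ 75.9 cm²

A = Cd/(κε₀) = 5.25×10⁻¹⁰ × 2.34×10⁻³ / (18.3 × 8.85×10⁻¹²) = 7.59×10⁻³ m².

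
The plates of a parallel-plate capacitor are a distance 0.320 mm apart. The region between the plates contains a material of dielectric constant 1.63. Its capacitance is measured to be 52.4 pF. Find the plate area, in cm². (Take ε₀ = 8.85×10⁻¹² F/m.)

A = Cd/(κε₀) = 5.24×10⁻¹¹ × 3.20×10⁻⁴ / (1.63 × 8.85×10⁻¹²) = 1.16×10⁻³ m².

A ≈ 11.6 cm²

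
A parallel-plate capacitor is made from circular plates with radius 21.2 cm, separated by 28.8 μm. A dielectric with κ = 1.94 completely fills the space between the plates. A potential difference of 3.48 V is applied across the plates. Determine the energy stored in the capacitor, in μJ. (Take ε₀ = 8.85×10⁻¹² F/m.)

A = π(21.2 cm)² = 0.141 m².
C = κε₀A/d = 1.94 × 8.85×10⁻¹² × 0.141 / 2.88×10⁻⁵ = 8.42×10⁻⁸ F.
U = ½CV² = ½ × 8.42×10⁻⁸ × (3.48)² = 5.10×10⁻⁷ J.

U ≈ 0.510 μJ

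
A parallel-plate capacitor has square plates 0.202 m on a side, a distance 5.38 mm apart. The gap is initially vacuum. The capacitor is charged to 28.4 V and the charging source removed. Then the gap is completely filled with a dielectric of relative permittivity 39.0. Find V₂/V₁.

0.0256

Isolated ⇒ Q is held fixed.
C₂ = 39.0 C₁ and V = Q/C, so V₂/V₁ = C₁/C₂ = 0.0256.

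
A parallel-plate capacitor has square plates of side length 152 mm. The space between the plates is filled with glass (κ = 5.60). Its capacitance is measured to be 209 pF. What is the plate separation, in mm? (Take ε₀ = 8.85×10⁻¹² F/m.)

A = (152 mm)² = 2.31×10⁻² m².
d = κε₀A/C = 5.60 × 8.85×10⁻¹² × 2.31×10⁻² / 2.09×10⁻¹⁰ = 5.48×10⁻³ m.

d ≈ 5.48 mm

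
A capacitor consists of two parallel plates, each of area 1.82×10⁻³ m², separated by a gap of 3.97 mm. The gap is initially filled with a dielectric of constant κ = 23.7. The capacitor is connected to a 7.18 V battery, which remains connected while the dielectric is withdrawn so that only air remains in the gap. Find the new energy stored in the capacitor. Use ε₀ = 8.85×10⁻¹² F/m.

Initially C₁ = κε₀A/d = 23.7 × 8.85×10⁻¹² × 1.82×10⁻³ / 3.97×10⁻³ = 9.62×10⁻¹¹ F.
U₁ = 2.48×10⁻⁹ J.
Battery connected ⇒ V is held fixed. C₂ = 0.0422 C₁ and U = ½CV², so U₂/U₁ = C₂/C₁ = 0.0422.
U₂ = 0.0422 × 2.48×10⁻⁹ = 1.05×10⁻¹⁰ J.

105 pJ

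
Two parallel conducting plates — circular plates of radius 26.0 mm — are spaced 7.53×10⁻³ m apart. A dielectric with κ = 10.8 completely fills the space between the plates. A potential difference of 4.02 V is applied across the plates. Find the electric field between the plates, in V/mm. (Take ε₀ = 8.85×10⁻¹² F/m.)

E = V/d = 4.02 / 7.53×10⁻³ = 5.34×10² V/m.

0.534 V/mm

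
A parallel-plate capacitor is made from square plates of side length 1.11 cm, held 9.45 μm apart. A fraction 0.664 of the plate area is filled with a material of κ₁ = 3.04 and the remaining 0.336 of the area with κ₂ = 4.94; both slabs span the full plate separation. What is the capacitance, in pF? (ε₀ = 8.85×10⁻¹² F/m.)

A = (1.11 cm)² = 1.23×10⁻⁴ m².
Side-by-side slabs ⇒ two capacitors in parallel, each spanning the full gap.
C₁ = κ₁ε₀A₁/d = 3.04 × 8.85×10⁻¹² × 8.18×10⁻⁵ / 9.45×10⁻⁶ = 2.33×10⁻¹⁰ F.
C₂ = κ₂ε₀A₂/d = 4.94 × 8.85×10⁻¹² × 4.14×10⁻⁵ / 9.45×10⁻⁶ = 1.92×10⁻¹⁰ F.
C = C₁ + C₂ = 4.24×10⁻¹⁰ F.

424 pF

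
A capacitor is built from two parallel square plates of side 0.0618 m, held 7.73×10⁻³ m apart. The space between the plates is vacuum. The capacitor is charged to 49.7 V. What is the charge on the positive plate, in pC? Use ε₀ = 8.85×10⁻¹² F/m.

217 pC

A = (0.0618 m)² = 3.82×10⁻³ m².
C = ε₀A/d = 8.85×10⁻¹² × 3.82×10⁻³ / 7.73×10⁻³ = 4.37×10⁻¹² F.
Q = CV = 4.37×10⁻¹² × 49.7 = 2.17×10⁻¹⁰ C.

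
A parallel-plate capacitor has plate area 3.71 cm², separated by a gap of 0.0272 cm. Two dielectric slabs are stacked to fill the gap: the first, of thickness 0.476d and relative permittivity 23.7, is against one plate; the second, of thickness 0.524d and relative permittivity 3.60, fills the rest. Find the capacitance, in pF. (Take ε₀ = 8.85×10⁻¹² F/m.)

C ≈ 72.9 pF

A = 3.71 cm² = 3.71×10⁻⁴ m².
Stacked slabs ⇒ two capacitors in series, each with the full plate area.
C₁ = κ₁ε₀A/d₁ = 23.7 × 8.85×10⁻¹² × 3.71×10⁻⁴ / 1.29×10⁻⁴ = 6.01×10⁻¹⁰ F.
C₂ = κ₂ε₀A/d₂ = 3.60 × 8.85×10⁻¹² × 3.71×10⁻⁴ / 1.43×10⁻⁴ = 8.29×10⁻¹¹ F.
C = (1/C₁ + 1/C₂)⁻¹ = 7.29×10⁻¹¹ F.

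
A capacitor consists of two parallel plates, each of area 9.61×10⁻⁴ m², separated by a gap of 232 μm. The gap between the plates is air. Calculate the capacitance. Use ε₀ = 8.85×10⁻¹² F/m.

C ≈ 36.7 pF

C = ε₀A/d = 8.85×10⁻¹² × 9.61×10⁻⁴ / 2.32×10⁻⁴ = 3.67×10⁻¹¹ F.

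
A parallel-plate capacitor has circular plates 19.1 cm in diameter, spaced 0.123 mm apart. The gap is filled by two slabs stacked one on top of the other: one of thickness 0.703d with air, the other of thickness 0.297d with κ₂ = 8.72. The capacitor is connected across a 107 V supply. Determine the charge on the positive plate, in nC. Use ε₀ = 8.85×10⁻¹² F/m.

299 nC

A = π(19.1/2 cm)² = 2.87×10⁻² m².
Stacked slabs ⇒ two capacitors in series, each with the full plate area.
C₁ = κ₁ε₀A/d₁ = 1.00 × 8.85×10⁻¹² × 2.87×10⁻² / 8.65×10⁻⁵ = 2.93×10⁻⁹ F.
C₂ = κ₂ε₀A/d₂ = 8.72 × 8.85×10⁻¹² × 2.87×10⁻² / 3.65×10⁻⁵ = 6.05×10⁻⁸ F.
C = (1/C₁ + 1/C₂)⁻¹ = 2.80×10⁻⁹ F.
Q = CV = 2.80×10⁻⁹ × 107 = 2.99×10⁻⁷ C.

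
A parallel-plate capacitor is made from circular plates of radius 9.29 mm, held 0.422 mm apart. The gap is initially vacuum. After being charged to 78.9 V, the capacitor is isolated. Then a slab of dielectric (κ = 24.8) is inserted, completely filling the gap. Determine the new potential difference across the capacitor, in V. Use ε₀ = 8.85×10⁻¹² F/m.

V ≈ 3.18 V

A = π(9.29 mm)² = 2.71×10⁻⁴ m².
Initially C₁ = ε₀A/d = 8.85×10⁻¹² × 2.71×10⁻⁴ / 4.22×10⁻⁴ = 5.69×10⁻¹² F.
V₁ = 78.9 V.
Isolated ⇒ Q is held fixed. C₂ = 24.8 C₁ and V = Q/C, so V₂/V₁ = C₁/C₂ = 0.0403.
V₂ = 0.0403 × 78.9 = 3.18 V.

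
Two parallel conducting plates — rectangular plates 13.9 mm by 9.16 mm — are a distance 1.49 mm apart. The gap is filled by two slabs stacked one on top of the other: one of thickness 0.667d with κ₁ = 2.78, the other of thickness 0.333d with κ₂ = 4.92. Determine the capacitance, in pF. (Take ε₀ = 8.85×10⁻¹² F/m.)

A = 13.9 × 9.16 mm² = 1.27×10⁻⁴ m².
Stacked slabs ⇒ two capacitors in series, each with the full plate area.
C₁ = κ₁ε₀A/d₁ = 2.78 × 8.85×10⁻¹² × 1.27×10⁻⁴ / 9.94×10⁻⁴ = 3.15×10⁻¹² F.
C₂ = κ₂ε₀A/d₂ = 4.92 × 8.85×10⁻¹² × 1.27×10⁻⁴ / 4.96×10⁻⁴ = 1.12×10⁻¹¹ F.
C = (1/C₁ + 1/C₂)⁻¹ = 2.46×10⁻¹² F.

C ≈ 2.46 pF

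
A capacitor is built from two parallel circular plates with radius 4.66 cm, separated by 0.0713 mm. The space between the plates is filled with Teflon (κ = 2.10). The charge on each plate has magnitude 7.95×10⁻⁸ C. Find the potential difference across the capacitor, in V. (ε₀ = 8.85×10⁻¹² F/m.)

A = π(4.66 cm)² = 6.82×10⁻³ m².
C = κε₀A/d = 2.10 × 8.85×10⁻¹² × 6.82×10⁻³ / 7.13×10⁻⁵ = 1.78×10⁻⁹ F.
V = Q/C = 7.95×10⁻⁸ / 1.78×10⁻⁹ = 44.7 V.

V ≈ 44.7 V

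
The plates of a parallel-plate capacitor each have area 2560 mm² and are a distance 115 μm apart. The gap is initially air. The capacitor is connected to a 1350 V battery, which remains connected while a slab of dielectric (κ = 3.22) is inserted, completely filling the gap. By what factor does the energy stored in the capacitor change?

3.22

Battery connected ⇒ V is held fixed.
C₂ = 3.22 C₁ and U = ½CV², so U₂/U₁ = C₂/C₁ = 3.22.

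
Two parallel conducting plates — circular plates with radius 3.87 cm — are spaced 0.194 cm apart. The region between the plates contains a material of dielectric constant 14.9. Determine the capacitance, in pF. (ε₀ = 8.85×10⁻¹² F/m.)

A = π(3.87 cm)² = 4.71×10⁻³ m².
C = κε₀A/d = 14.9 × 8.85×10⁻¹² × 4.71×10⁻³ / 1.94×10⁻³ = 3.20×10⁻¹⁰ F.

C ≈ 320 pF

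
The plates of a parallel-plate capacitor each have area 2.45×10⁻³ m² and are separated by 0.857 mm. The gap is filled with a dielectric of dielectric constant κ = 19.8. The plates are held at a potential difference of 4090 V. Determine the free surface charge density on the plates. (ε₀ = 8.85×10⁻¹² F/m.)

σ ≈ 83.6 nC/cm²

C = κε₀A/d = 19.8 × 8.85×10⁻¹² × 2.45×10⁻³ / 8.57×10⁻⁴ = 5.01×10⁻¹⁰ F.
σ = Q/A = CV/A = 5.01×10⁻¹⁰ × 4090 / 2.45×10⁻³ = 8.36×10⁻⁴ C/m².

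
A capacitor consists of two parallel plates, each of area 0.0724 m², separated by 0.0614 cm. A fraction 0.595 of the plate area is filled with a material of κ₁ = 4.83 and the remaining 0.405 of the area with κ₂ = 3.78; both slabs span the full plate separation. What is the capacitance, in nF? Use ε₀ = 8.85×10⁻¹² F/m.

C ≈ 4.60 nF

Side-by-side slabs ⇒ two capacitors in parallel, each spanning the full gap.
C₁ = κ₁ε₀A₁/d = 4.83 × 8.85×10⁻¹² × 4.31×10⁻² / 6.14×10⁻⁴ = 3.00×10⁻⁹ F.
C₂ = κ₂ε₀A₂/d = 3.78 × 8.85×10⁻¹² × 2.93×10⁻² / 6.14×10⁻⁴ = 1.60×10⁻⁹ F.
C = C₁ + C₂ = 4.60×10⁻⁹ F.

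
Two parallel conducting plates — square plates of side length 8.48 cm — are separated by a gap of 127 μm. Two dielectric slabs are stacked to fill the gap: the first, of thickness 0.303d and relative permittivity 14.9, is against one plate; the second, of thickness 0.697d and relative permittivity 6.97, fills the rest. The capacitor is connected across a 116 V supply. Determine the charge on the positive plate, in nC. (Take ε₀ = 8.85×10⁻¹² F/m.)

A = (8.48 cm)² = 7.19×10⁻³ m².
Stacked slabs ⇒ two capacitors in series, each with the full plate area.
C₁ = κ₁ε₀A/d₁ = 14.9 × 8.85×10⁻¹² × 7.19×10⁻³ / 3.85×10⁻⁵ = 2.46×10⁻⁸ F.
C₂ = κ₂ε₀A/d₂ = 6.97 × 8.85×10⁻¹² × 7.19×10⁻³ / 8.85×10⁻⁵ = 5.01×10⁻⁹ F.
C = (1/C₁ + 1/C₂)⁻¹ = 4.16×10⁻⁹ F.
Q = CV = 4.16×10⁻⁹ × 116 = 4.83×10⁻⁷ C.

483 nC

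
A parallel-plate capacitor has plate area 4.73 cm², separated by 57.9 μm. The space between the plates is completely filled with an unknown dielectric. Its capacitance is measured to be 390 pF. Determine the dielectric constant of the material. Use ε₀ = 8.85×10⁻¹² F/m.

κ ≈ 5.39

A = 4.73 cm² = 4.73×10⁻⁴ m².
κ = Cd/(ε₀A) = 3.90×10⁻¹⁰ × 5.79×10⁻⁵ / (8.85×10⁻¹² × 4.73×10⁻⁴) = 5.39.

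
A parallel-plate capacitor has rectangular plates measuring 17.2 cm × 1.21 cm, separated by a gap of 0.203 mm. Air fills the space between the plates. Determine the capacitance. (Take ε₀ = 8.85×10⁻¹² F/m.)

C ≈ 90.7 pF

A = 17.2 × 1.21 cm² = 2.08×10⁻³ m².
C = ε₀A/d = 8.85×10⁻¹² × 2.08×10⁻³ / 2.03×10⁻⁴ = 9.07×10⁻¹¹ F.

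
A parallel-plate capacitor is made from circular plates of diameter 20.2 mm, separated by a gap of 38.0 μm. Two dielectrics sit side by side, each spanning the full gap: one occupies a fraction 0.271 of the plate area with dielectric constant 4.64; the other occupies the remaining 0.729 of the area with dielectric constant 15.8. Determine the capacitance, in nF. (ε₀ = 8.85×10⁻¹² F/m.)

0.954 nF

A = π(20.2/2 mm)² = 3.20×10⁻⁴ m².
Side-by-side slabs ⇒ two capacitors in parallel, each spanning the full gap.
C₁ = κ₁ε₀A₁/d = 4.64 × 8.85×10⁻¹² × 8.68×10⁻⁵ / 3.80×10⁻⁵ = 9.39×10⁻¹¹ F.
C₂ = κ₂ε₀A₂/d = 15.8 × 8.85×10⁻¹² × 2.34×10⁻⁴ / 3.80×10⁻⁵ = 8.60×10⁻¹⁰ F.
C = C₁ + C₂ = 9.54×10⁻¹⁰ F.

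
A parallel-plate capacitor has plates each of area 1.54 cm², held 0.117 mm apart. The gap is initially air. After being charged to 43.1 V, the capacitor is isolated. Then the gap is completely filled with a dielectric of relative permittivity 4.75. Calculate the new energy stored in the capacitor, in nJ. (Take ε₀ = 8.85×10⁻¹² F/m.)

A = 1.54 cm² = 1.54×10⁻⁴ m².
Initially C₁ = ε₀A/d = 8.85×10⁻¹² × 1.54×10⁻⁴ / 1.17×10⁻⁴ = 1.16×10⁻¹¹ F.
U₁ = 1.08×10⁻⁸ J.
Isolated ⇒ Q is held fixed. C₂ = 4.75 C₁ and U = Q²/(2C), so U₂/U₁ = C₁/C₂ = 0.211.
U₂ = 0.211 × 1.08×10⁻⁸ = 2.28×10⁻⁹ J.

2.28 nJ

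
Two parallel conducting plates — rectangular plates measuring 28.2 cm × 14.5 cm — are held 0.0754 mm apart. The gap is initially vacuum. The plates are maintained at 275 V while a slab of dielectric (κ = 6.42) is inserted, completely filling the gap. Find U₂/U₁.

Battery connected ⇒ V is held fixed.
C₂ = 6.42 C₁ and U = ½CV², so U₂/U₁ = C₂/C₁ = 6.42.

U₂/U₁ ≈ 6.42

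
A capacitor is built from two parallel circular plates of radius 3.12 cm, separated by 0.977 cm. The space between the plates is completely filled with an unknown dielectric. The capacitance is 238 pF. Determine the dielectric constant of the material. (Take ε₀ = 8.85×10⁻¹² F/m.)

85.9

A = π(3.12 cm)² = 3.06×10⁻³ m².
κ = Cd/(ε₀A) = 2.38×10⁻¹⁰ × 9.77×10⁻³ / (8.85×10⁻¹² × 3.06×10⁻³) = 85.9.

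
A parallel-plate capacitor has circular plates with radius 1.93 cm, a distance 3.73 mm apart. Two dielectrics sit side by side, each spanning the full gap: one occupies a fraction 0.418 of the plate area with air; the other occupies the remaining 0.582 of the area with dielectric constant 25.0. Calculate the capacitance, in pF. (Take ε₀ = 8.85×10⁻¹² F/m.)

A = π(1.93 cm)² = 1.17×10⁻³ m².
Side-by-side slabs ⇒ two capacitors in parallel, each spanning the full gap.
C₁ = κ₁ε₀A₁/d = 1.00 × 8.85×10⁻¹² × 4.89×10⁻⁴ / 3.73×10⁻³ = 1.16×10⁻¹² F.
C₂ = κ₂ε₀A₂/d = 25.0 × 8.85×10⁻¹² × 6.81×10⁻⁴ / 3.73×10⁻³ = 4.04×10⁻¹¹ F.
C = C₁ + C₂ = 4.16×10⁻¹¹ F.

C ≈ 41.6 pF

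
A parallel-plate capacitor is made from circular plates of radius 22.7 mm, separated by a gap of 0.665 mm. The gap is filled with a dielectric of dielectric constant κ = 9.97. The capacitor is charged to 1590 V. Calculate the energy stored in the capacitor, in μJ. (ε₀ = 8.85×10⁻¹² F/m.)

A = π(22.7 mm)² = 1.62×10⁻³ m².
C = κε₀A/d = 9.97 × 8.85×10⁻¹² × 1.62×10⁻³ / 6.65×10⁻⁴ = 2.15×10⁻¹⁰ F.
U = ½CV² = ½ × 2.15×10⁻¹⁰ × (1590)² = 2.72×10⁻⁴ J.

272 μJ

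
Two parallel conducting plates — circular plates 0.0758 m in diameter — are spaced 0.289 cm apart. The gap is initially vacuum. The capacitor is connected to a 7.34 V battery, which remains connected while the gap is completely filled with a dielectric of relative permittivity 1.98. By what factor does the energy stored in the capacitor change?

Battery connected ⇒ V is held fixed.
C₂ = 1.98 C₁ and U = ½CV², so U₂/U₁ = C₂/C₁ = 1.98.

U₂/U₁ ≈ 1.98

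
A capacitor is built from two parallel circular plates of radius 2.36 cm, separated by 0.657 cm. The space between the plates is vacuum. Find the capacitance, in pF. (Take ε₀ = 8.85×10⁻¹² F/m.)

2.36 pF

A = π(2.36 cm)² = 1.75×10⁻³ m².
C = ε₀A/d = 8.85×10⁻¹² × 1.75×10⁻³ / 6.57×10⁻³ = 2.36×10⁻¹² F.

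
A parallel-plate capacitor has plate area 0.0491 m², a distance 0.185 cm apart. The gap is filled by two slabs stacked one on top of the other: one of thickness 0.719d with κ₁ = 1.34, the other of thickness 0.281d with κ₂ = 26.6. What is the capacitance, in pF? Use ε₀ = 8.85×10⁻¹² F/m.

Stacked slabs ⇒ two capacitors in series, each with the full plate area.
C₁ = κ₁ε₀A/d₁ = 1.34 × 8.85×10⁻¹² × 4.91×10⁻² / 1.33×10⁻³ = 4.38×10⁻¹⁰ F.
C₂ = κ₂ε₀A/d₂ = 26.6 × 8.85×10⁻¹² × 4.91×10⁻² / 5.20×10⁻⁴ = 2.22×10⁻⁸ F.
C = (1/C₁ + 1/C₂)⁻¹ = 4.29×10⁻¹⁰ F.

429 pF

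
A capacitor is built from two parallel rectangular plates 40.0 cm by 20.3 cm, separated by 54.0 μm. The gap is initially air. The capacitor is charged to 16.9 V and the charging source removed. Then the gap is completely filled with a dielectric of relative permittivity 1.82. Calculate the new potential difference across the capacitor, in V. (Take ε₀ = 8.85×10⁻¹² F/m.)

V ≈ 9.29 V

A = 40.0 × 20.3 cm² = 8.12×10⁻² m².
Initially C₁ = ε₀A/d = 8.85×10⁻¹² × 8.12×10⁻² / 5.40×10⁻⁵ = 1.33×10⁻⁸ F.
V₁ = 16.9 V.
Isolated ⇒ Q is held fixed. C₂ = 1.82 C₁ and V = Q/C, so V₂/V₁ = C₁/C₂ = 0.549.
V₂ = 0.549 × 16.9 = 9.29 V.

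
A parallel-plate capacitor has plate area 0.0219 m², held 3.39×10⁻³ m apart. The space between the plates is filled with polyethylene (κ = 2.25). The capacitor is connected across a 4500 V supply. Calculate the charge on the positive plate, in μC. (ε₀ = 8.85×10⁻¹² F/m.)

Q ≈ 0.579 μC

C = κε₀A/d = 2.25 × 8.85×10⁻¹² × 2.19×10⁻² / 3.39×10⁻³ = 1.29×10⁻¹⁰ F.
Q = CV = 1.29×10⁻¹⁰ × 4500 = 5.79×10⁻⁷ C.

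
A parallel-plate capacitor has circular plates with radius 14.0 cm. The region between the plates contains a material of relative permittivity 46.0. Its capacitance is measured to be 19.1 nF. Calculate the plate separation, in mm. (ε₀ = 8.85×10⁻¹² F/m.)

d ≈ 1.31 mm

A = π(14.0 cm)² = 6.16×10⁻² m².
d = κε₀A/C = 46.0 × 8.85×10⁻¹² × 6.16×10⁻² / 1.91×10⁻⁸ = 1.31×10⁻³ m.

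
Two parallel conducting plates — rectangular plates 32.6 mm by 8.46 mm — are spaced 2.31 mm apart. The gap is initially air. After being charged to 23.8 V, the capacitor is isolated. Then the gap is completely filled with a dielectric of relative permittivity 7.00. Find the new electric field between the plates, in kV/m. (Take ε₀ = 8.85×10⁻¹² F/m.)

A = 32.6 × 8.46 mm² = 2.76×10⁻⁴ m².
Initially C₁ = ε₀A/d = 8.85×10⁻¹² × 2.76×10⁻⁴ / 2.31×10⁻³ = 1.06×10⁻¹² F.
E₁ = 1.03×10⁴ V/m.
Isolated ⇒ Q is held fixed. V₂ = Q/C₂ = V₁/7.00; E = V/d, so E₂/E₁ = (V₂/V₁)(d₁/d₂) = 0.143.
E₂ = 0.143 × 1.03×10⁴ = 1.47×10³ V/m.

1.47 kV/m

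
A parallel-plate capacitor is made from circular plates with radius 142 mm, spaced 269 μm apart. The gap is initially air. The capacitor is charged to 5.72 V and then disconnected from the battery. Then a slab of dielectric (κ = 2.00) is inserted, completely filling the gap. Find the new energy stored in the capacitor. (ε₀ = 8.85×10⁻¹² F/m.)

A = π(142 mm)² = 6.33×10⁻² m².
Initially C₁ = ε₀A/d = 8.85×10⁻¹² × 6.33×10⁻² / 2.69×10⁻⁴ = 2.08×10⁻⁹ F.
U₁ = 3.41×10⁻⁸ J.
Isolated ⇒ Q is held fixed. C₂ = 2.00 C₁ and U = Q²/(2C), so U₂/U₁ = C₁/C₂ = 0.500.
U₂ = 0.500 × 3.41×10⁻⁸ = 1.70×10⁻⁸ J.

17.0 nJ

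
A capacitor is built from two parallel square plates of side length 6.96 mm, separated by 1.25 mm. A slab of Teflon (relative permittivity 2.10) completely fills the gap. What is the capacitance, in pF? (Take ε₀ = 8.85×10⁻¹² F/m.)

C ≈ 0.720 pF

A = (6.96 mm)² = 4.84×10⁻⁵ m².
C = κε₀A/d = 2.10 × 8.85×10⁻¹² × 4.84×10⁻⁵ / 1.25×10⁻³ = 7.20×10⁻¹³ F.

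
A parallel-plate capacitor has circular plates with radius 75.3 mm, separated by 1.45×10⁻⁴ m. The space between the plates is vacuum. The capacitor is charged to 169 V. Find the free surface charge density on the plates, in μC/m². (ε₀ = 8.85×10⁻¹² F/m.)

σ ≈ 10.3 μC/m²

A = π(75.3 mm)² = 1.78×10⁻² m².
C = ε₀A/d = 8.85×10⁻¹² × 1.78×10⁻² / 1.45×10⁻⁴ = 1.09×10⁻⁹ F.
σ = Q/A = CV/A = 1.09×10⁻⁹ × 169 / 1.78×10⁻² = 1.03×10⁻⁵ C/m².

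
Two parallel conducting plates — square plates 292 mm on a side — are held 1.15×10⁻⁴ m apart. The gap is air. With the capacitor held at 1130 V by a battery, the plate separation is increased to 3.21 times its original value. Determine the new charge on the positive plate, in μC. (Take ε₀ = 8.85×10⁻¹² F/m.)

A = (292 mm)² = 8.53×10⁻² m².
Initially C₁ = ε₀A/d = 8.85×10⁻¹² × 8.53×10⁻² / 1.15×10⁻⁴ = 6.56×10⁻⁹ F.
Q₁ = 7.41×10⁻⁶ C.
Battery connected ⇒ V is held fixed. C₂ = 0.312 C₁ and Q = CV, so Q₂/Q₁ = C₂/C₁ = 0.312.
Q₂ = 0.312 × 7.41×10⁻⁶ = 2.31×10⁻⁶ C.

Q ≈ 2.31 μC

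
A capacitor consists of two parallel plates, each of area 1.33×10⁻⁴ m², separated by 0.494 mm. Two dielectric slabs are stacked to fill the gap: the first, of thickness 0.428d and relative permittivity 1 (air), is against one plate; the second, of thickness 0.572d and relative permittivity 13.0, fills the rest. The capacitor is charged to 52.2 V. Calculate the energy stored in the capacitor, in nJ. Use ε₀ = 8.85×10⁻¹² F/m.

U ≈ 6.88 nJ

Stacked slabs ⇒ two capacitors in series, each with the full plate area.
C₁ = κ₁ε₀A/d₁ = 1.00 × 8.85×10⁻¹² × 1.33×10⁻⁴ / 2.11×10⁻⁴ = 5.57×10⁻¹² F.
C₂ = κ₂ε₀A/d₂ = 13.0 × 8.85×10⁻¹² × 1.33×10⁻⁴ / 2.83×10⁻⁴ = 5.42×10⁻¹¹ F.
C = (1/C₁ + 1/C₂)⁻¹ = 5.05×10⁻¹² F.
U = ½CV² = ½ × 5.05×10⁻¹² × (52.2)² = 6.88×10⁻⁹ J.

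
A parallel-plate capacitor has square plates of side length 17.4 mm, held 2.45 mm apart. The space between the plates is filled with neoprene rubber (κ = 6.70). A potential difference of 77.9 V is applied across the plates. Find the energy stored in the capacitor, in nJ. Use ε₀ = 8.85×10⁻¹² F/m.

22.2 nJ

A = (17.4 mm)² = 3.03×10⁻⁴ m².
C = κε₀A/d = 6.70 × 8.85×10⁻¹² × 3.03×10⁻⁴ / 2.45×10⁻³ = 7.33×10⁻¹² F.
U = ½CV² = ½ × 7.33×10⁻¹² × (77.9)² = 2.22×10⁻⁸ J.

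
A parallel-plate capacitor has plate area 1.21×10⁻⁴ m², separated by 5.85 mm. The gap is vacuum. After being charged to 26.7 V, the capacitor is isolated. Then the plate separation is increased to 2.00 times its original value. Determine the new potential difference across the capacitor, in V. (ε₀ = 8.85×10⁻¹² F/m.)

Initially C₁ = ε₀A/d = 8.85×10⁻¹² × 1.21×10⁻⁴ / 5.85×10⁻³ = 1.83×10⁻¹³ F.
V₁ = 26.7 V.
Isolated ⇒ Q is held fixed. C₂ = 0.500 C₁ and V = Q/C, so V₂/V₁ = C₁/C₂ = 2.00.
V₂ = 2.00 × 26.7 = 53.4 V.

V ≈ 53.4 V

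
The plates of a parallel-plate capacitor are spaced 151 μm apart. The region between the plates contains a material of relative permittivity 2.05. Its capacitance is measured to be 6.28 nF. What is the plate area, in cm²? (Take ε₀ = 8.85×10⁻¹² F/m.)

A = Cd/(κε₀) = 6.28×10⁻⁹ × 1.51×10⁻⁴ / (2.05 × 8.85×10⁻¹²) = 5.23×10⁻² m².

A ≈ 523 cm²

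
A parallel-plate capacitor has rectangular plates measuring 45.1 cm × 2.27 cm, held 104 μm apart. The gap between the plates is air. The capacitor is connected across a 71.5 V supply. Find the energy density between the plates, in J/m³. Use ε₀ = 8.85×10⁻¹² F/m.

E = V/d = 71.5 / 1.04×10⁻⁴ = 6.88×10⁵ V/m.
u = ½ε₀E² = ½ × 8.85×10⁻¹² × (6.88×10⁵)² = 2.09 J/m³.

u ≈ 2.09 J/m³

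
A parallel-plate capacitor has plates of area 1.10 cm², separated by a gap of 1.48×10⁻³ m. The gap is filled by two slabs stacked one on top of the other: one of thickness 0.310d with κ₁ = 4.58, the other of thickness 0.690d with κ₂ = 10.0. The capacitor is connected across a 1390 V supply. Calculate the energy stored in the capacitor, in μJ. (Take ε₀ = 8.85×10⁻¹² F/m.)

U ≈ 4.65 μJ

A = 1.10 cm² = 1.10×10⁻⁴ m².
Stacked slabs ⇒ two capacitors in series, each with the full plate area.
C₁ = κ₁ε₀A/d₁ = 4.58 × 8.85×10⁻¹² × 1.10×10⁻⁴ / 4.59×10⁻⁴ = 9.72×10⁻¹² F.
C₂ = κ₂ε₀A/d₂ = 10.0 × 8.85×10⁻¹² × 1.10×10⁻⁴ / 1.02×10⁻³ = 9.53×10⁻¹² F.
C = (1/C₁ + 1/C₂)⁻¹ = 4.81×10⁻¹² F.
U = ½CV² = ½ × 4.81×10⁻¹² × (1390)² = 4.65×10⁻⁶ J.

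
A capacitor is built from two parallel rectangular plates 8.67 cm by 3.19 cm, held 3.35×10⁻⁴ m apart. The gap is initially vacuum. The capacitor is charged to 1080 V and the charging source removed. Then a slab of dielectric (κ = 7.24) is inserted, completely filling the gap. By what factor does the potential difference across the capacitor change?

V₂/V₁ ≈ 0.138

Isolated ⇒ Q is held fixed.
C₂ = 7.24 C₁ and V = Q/C, so V₂/V₁ = C₁/C₂ = 0.138.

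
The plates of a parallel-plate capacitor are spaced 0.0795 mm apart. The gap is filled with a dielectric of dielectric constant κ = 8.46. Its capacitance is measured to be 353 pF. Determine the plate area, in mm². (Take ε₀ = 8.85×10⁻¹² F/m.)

A ≈ 375 mm²

A = Cd/(κε₀) = 3.53×10⁻¹⁰ × 7.95×10⁻⁵ / (8.46 × 8.85×10⁻¹²) = 3.75×10⁻⁴ m².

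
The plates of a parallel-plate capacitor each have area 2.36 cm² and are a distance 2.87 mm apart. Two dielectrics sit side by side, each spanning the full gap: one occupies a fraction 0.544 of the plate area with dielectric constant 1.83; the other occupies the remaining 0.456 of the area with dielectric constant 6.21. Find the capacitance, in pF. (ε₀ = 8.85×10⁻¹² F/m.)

A = 2.36 cm² = 2.36×10⁻⁴ m².
Side-by-side slabs ⇒ two capacitors in parallel, each spanning the full gap.
C₁ = κ₁ε₀A₁/d = 1.83 × 8.85×10⁻¹² × 1.28×10⁻⁴ / 2.87×10⁻³ = 7.24×10⁻¹³ F.
C₂ = κ₂ε₀A₂/d = 6.21 × 8.85×10⁻¹² × 1.08×10⁻⁴ / 2.87×10⁻³ = 2.06×10⁻¹² F.
C = C₁ + C₂ = 2.79×10⁻¹² F.

C ≈ 2.79 pF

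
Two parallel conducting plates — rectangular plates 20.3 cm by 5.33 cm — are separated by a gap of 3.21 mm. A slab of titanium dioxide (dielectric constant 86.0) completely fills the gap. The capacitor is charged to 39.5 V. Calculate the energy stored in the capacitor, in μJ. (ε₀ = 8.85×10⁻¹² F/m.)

2.00 μJ

A = 20.3 × 5.33 cm² = 1.08×10⁻² m².
C = κε₀A/d = 86.0 × 8.85×10⁻¹² × 1.08×10⁻² / 3.21×10⁻³ = 2.57×10⁻⁹ F.
U = ½CV² = ½ × 2.57×10⁻⁹ × (39.5)² = 2.00×10⁻⁶ J.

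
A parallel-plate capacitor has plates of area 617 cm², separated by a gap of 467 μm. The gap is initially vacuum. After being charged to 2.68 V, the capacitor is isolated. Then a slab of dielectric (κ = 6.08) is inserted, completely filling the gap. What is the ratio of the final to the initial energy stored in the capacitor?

U₂/U₁ ≈ 0.164

Isolated ⇒ Q is held fixed.
C₂ = 6.08 C₁ and U = Q²/(2C), so U₂/U₁ = C₁/C₂ = 0.164.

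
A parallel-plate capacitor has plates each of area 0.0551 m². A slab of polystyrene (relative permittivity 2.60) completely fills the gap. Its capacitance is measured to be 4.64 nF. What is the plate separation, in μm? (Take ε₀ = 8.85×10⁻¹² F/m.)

273 μm

d = κε₀A/C = 2.60 × 8.85×10⁻¹² × 5.51×10⁻² / 4.64×10⁻⁹ = 2.73×10⁻⁴ m.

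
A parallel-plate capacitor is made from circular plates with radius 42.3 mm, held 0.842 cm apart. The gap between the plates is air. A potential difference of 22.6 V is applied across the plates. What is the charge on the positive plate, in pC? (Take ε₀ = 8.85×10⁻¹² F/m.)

Q ≈ 134 pC

A = π(42.3 mm)² = 5.62×10⁻³ m².
C = ε₀A/d = 8.85×10⁻¹² × 5.62×10⁻³ / 8.42×10⁻³ = 5.91×10⁻¹² F.
Q = CV = 5.91×10⁻¹² × 22.6 = 1.34×10⁻¹⁰ C.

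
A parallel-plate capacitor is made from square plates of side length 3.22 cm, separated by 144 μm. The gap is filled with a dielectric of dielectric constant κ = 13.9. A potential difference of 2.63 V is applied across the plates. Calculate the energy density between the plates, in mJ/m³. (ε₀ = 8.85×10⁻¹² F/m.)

E = V/d = 2.63 / 1.44×10⁻⁴ = 1.83×10⁴ V/m.
u = ½κε₀E² = ½ × 13.9 × 8.85×10⁻¹² × (1.83×10⁴)² = 2.05×10⁻² J/m³.

u ≈ 20.5 mJ/m³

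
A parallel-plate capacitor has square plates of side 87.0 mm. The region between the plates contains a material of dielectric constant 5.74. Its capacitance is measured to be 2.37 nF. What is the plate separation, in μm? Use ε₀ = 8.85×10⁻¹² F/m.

A = (87.0 mm)² = 7.57×10⁻³ m².
d = κε₀A/C = 5.74 × 8.85×10⁻¹² × 7.57×10⁻³ / 2.37×10⁻⁹ = 1.62×10⁻⁴ m.

d ≈ 162 μm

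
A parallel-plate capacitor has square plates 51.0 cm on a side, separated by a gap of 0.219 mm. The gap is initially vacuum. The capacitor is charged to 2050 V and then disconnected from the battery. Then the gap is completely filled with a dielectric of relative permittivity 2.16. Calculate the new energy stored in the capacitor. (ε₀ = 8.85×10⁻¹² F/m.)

A = (51.0 cm)² = 0.260 m².
Initially C₁ = ε₀A/d = 8.85×10⁻¹² × 0.260 / 2.19×10⁻⁴ = 1.05×10⁻⁸ F.
U₁ = 2.21×10⁻² J.
Isolated ⇒ Q is held fixed. C₂ = 2.16 C₁ and U = Q²/(2C), so U₂/U₁ = C₁/C₂ = 0.463.
U₂ = 0.463 × 2.21×10⁻² = 1.02×10⁻² J.

U ≈ 10.2 mJ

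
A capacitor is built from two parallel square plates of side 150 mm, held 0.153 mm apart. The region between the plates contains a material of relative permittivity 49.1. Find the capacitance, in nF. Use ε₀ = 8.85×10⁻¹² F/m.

A = (150 mm)² = 2.25×10⁻² m².
C = κε₀A/d = 49.1 × 8.85×10⁻¹² × 2.25×10⁻² / 1.53×10⁻⁴ = 6.39×10⁻⁸ F.

63.9 nF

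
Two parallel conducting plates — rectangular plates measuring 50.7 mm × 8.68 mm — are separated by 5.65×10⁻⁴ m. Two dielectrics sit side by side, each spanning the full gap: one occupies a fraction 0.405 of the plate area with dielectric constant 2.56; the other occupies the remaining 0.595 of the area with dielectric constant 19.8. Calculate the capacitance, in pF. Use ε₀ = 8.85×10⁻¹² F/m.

A = 50.7 × 8.68 mm² = 4.40×10⁻⁴ m².
Side-by-side slabs ⇒ two capacitors in parallel, each spanning the full gap.
C₁ = κ₁ε₀A₁/d = 2.56 × 8.85×10⁻¹² × 1.78×10⁻⁴ / 5.65×10⁻⁴ = 7.15×10⁻¹² F.
C₂ = κ₂ε₀A₂/d = 19.8 × 8.85×10⁻¹² × 2.62×10⁻⁴ / 5.65×10⁻⁴ = 8.12×10⁻¹¹ F.
C = C₁ + C₂ = 8.84×10⁻¹¹ F.

C ≈ 88.4 pF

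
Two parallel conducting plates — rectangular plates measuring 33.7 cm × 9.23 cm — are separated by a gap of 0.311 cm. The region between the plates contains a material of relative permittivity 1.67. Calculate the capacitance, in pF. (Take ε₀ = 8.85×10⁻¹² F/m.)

A = 33.7 × 9.23 cm² = 3.11×10⁻² m².
C = κε₀A/d = 1.67 × 8.85×10⁻¹² × 3.11×10⁻² / 3.11×10⁻³ = 1.48×10⁻¹⁰ F.

148 pF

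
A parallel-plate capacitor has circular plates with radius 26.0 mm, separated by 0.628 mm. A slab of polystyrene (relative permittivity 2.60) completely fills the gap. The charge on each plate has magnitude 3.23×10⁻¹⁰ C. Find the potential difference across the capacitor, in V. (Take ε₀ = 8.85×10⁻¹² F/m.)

A = π(26.0 mm)² = 2.12×10⁻³ m².
C = κε₀A/d = 2.60 × 8.85×10⁻¹² × 2.12×10⁻³ / 6.28×10⁻⁴ = 7.78×10⁻¹¹ F.
V = Q/C = 3.23×10⁻¹⁰ / 7.78×10⁻¹¹ = 4.15 V.

V ≈ 4.15 V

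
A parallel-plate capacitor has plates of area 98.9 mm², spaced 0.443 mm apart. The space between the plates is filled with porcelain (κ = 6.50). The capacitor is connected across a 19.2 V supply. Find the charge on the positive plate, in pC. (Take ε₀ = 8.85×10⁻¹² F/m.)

247 pC

A = 98.9 mm² = 9.89×10⁻⁵ m².
C = κε₀A/d = 6.50 × 8.85×10⁻¹² × 9.89×10⁻⁵ / 4.43×10⁻⁴ = 1.28×10⁻¹¹ F.
Q = CV = 1.28×10⁻¹¹ × 19.2 = 2.47×10⁻¹⁰ C.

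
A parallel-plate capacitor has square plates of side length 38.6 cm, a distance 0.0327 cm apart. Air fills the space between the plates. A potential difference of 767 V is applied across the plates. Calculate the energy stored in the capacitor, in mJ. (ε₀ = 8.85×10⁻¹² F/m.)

1.19 mJ

A = (38.6 cm)² = 0.149 m².
C = ε₀A/d = 8.85×10⁻¹² × 0.149 / 3.27×10⁻⁴ = 4.03×10⁻⁹ F.
U = ½CV² = ½ × 4.03×10⁻⁹ × (767)² = 1.19×10⁻³ J.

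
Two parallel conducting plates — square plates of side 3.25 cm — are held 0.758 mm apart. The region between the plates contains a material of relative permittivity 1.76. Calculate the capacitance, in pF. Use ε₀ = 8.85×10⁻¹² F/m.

21.7 pF

A = (3.25 cm)² = 1.06×10⁻³ m².
C = κε₀A/d = 1.76 × 8.85×10⁻¹² × 1.06×10⁻³ / 7.58×10⁻⁴ = 2.17×10⁻¹¹ F.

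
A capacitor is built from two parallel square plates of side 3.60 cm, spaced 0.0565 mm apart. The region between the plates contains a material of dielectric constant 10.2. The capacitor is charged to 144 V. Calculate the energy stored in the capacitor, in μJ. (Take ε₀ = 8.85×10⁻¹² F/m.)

U ≈ 21.5 μJ

A = (3.60 cm)² = 1.30×10⁻³ m².
C = κε₀A/d = 10.2 × 8.85×10⁻¹² × 1.30×10⁻³ / 5.65×10⁻⁵ = 2.07×10⁻⁹ F.
U = ½CV² = ½ × 2.07×10⁻⁹ × (144)² = 2.15×10⁻⁵ J.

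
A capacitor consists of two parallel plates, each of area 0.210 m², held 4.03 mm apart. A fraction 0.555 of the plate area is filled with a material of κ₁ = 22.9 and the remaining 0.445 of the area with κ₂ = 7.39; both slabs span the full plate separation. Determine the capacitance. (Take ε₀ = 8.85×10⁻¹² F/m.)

C ≈ 7.38 nF

Side-by-side slabs ⇒ two capacitors in parallel, each spanning the full gap.
C₁ = κ₁ε₀A₁/d = 22.9 × 8.85×10⁻¹² × 0.117 / 4.03×10⁻³ = 5.86×10⁻⁹ F.
C₂ = κ₂ε₀A₂/d = 7.39 × 8.85×10⁻¹² × 9.34×10⁻² / 4.03×10⁻³ = 1.52×10⁻⁹ F.
C = C₁ + C₂ = 7.38×10⁻⁹ F.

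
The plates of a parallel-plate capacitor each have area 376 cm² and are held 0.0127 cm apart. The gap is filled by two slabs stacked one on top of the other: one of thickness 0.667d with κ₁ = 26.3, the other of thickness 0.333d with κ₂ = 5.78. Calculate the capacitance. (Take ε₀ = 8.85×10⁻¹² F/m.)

C ≈ 31.6 nF

A = 376 cm² = 3.76×10⁻² m².
Stacked slabs ⇒ two capacitors in series, each with the full plate area.
C₁ = κ₁ε₀A/d₁ = 26.3 × 8.85×10⁻¹² × 3.76×10⁻² / 8.47×10⁻⁵ = 1.03×10⁻⁷ F.
C₂ = κ₂ε₀A/d₂ = 5.78 × 8.85×10⁻¹² × 3.76×10⁻² / 4.23×10⁻⁵ = 4.55×10⁻⁸ F.
C = (1/C₁ + 1/C₂)⁻¹ = 3.16×10⁻⁸ F.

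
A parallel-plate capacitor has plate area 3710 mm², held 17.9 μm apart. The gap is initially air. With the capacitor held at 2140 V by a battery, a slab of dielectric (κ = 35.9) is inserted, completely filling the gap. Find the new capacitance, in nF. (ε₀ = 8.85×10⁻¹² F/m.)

A = 3710 mm² = 3.71×10⁻³ m².
Initially C₁ = ε₀A/d = 8.85×10⁻¹² × 3.71×10⁻³ / 1.79×10⁻⁵ = 1.83×10⁻⁹ F.
C = κε₀A/d scales with κ, so C₂/C₁ = κ = 35.9.
C₂ = 35.9 × 1.83×10⁻⁹ = 6.59×10⁻⁸ F.

C ≈ 65.9 nF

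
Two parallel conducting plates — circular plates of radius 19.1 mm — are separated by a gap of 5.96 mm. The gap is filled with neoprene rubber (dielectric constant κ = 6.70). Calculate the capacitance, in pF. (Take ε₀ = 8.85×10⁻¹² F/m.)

11.4 pF

A = π(19.1 mm)² = 1.15×10⁻³ m².
C = κε₀A/d = 6.70 × 8.85×10⁻¹² × 1.15×10⁻³ / 5.96×10⁻³ = 1.14×10⁻¹¹ F.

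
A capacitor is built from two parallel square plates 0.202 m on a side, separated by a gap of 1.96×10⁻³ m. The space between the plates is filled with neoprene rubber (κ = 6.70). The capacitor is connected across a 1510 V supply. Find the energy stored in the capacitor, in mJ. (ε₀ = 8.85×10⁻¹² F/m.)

A = (0.202 m)² = 4.08×10⁻² m².
C = κε₀A/d = 6.70 × 8.85×10⁻¹² × 4.08×10⁻² / 1.96×10⁻³ = 1.23×10⁻⁹ F.
U = ½CV² = ½ × 1.23×10⁻⁹ × (1510)² = 1.41×10⁻³ J.

U ≈ 1.41 mJ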